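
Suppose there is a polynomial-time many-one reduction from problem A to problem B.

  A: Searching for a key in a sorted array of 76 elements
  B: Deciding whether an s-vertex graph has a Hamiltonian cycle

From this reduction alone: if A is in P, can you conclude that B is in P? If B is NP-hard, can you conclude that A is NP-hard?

A poly-time reduction A <=_p B transfers tractability DOWN (B easy => A easy) and hardness UP (A hard => B hard), not the reverse.
From A in P, the reduction alone does NOT give B in P: any problem in P trivially reduces to SAT, yet SAT is not known to be in P.
From B NP-hard, the reduction alone does NOT give A NP-hard: again, easy problems reduce to hard ones.
(Here in fact A is P and B is NP-complete.)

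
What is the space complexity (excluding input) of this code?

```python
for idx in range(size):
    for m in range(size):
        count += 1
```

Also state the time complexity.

Space complexity: O(1).
Only a constant amount of auxiliary storage is used; nothing grows with n.
Time complexity: O(n^2).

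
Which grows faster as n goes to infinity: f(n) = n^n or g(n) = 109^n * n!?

g(n) = 109^n * n! grows faster: by Stirling n! ~ sqrt(2 pi n)(n/e)^n, so 109^n n! / n^n ~ (109/e)^n sqrt(2 pi n) -> infinity since 109/e > 1.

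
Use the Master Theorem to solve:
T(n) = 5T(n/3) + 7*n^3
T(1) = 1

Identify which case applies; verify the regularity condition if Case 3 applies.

a=5, b=3, f(n)=7*n^3.
log_3(5) = 1.465 < 3.
f(n) = Omega(n^(1.465+epsilon)) for some epsilon > 0, so Case 3 is the candidate.
Regularity: a*f(n/b) = 5*7*(n/3)^3 = (5/27)*7*n^3 <= c*f(n) with c = 5/27 < 1. Satisfied.
Case 3: T(n) = Theta(n^3).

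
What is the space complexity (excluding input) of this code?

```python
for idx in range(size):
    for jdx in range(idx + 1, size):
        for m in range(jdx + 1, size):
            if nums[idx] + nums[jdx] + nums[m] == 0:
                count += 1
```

Space complexity: O(1).
Only a constant amount of auxiliary storage is used; nothing grows with n.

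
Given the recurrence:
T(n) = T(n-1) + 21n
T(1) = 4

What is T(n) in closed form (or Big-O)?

Unrolling: T(n) = 4 + 21*(2 + 3 + ... + n) = 4 + 21*(n(n+1)/2 - 1) = O(n^2).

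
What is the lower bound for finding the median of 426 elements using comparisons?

To find the median of 426 elements, every element must be compared at least once, so the lower bound is Omega(n). The BFPRT algorithm achieves O(n), making this tight.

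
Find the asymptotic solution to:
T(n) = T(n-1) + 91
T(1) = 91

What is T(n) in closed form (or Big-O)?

Unrolling: T(n) = T(n-1) + 91 = T(n-2) + 2*91 = ... = T(1) + (n-1)*91 = 91 + (n-1)*91 = 91n.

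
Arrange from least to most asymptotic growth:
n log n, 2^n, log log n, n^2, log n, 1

Ordered by growth rate: 1 < log log n < log n < n log n < n^2 < 2^n.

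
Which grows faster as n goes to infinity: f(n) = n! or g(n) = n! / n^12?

f(n) = n! grows faster: the ratio n!/(n!/n^12) = n^12 -> infinity.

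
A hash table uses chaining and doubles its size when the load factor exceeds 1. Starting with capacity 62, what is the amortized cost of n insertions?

Rehashing occurs when load exceeds 1. Total rehash cost is geometric series summing to O(n). Each insertion itself is O(1). Amortized: O(1).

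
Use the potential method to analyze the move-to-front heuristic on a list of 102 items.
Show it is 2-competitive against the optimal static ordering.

Let Phi = number of inversions between the MTF list and the optimal static list (0 <= Phi <= C(102,2)). Accessing an element at MTF position k and optimal position j: the move-to-front destroys all k-1 inversions in front of it that are not in front in optimal (>= k-j of them) and creates at most j-1 new ones. Amortized cost <= k + (j-1) - (k-j) = 2j - 1 <= 2 * optimal cost.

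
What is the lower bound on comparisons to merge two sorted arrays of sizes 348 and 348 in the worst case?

Adversary: with |348 - 348| <= 1 the inputs can be fully interleaved so that every adjacent pair in the merged output comes from different arrays. Then each of the 695 adjacent pairs must be directly compared, or the algorithm cannot determine their relative order. Standard merge meets this bound.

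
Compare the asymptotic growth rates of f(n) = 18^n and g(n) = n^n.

g(n) = n^n grows faster: n^n / 18^n = (n/18)^n -> infinity once n > 18.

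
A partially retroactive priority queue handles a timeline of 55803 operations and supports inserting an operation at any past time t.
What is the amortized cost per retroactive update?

Partially retroactive priority queues (Demaine-Iacono-Langerman) allow updates at past times with queries only at the present. With a balanced BST over the m = 55803 timeline events tracking bridges, each retroactive insert or delete is O(log m) amortized.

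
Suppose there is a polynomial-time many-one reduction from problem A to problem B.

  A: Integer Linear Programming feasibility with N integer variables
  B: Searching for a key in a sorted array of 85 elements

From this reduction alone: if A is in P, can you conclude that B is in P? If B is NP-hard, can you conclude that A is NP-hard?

A poly-time reduction A <=_p B transfers tractability DOWN (B easy => A easy) and hardness UP (A hard => B hard), not the reverse.
From A in P, the reduction alone does NOT give B in P: any problem in P trivially reduces to SAT, yet SAT is not known to be in P.
From B NP-hard, the reduction alone does NOT give A NP-hard: again, easy problems reduce to hard ones.
(Here in fact A is NP-complete and B is in P, so no such reduction is known -- its existence would imply P = NP; the analysis concerns only what the assumed reduction would or would not let you conclude.)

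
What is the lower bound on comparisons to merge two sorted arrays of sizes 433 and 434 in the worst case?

Adversary: with |433 - 434| <= 1 the inputs can be fully interleaved so that every adjacent pair in the merged output comes from different arrays. Then each of the 866 adjacent pairs must be directly compared, or the algorithm cannot determine their relative order. Standard merge meets this bound.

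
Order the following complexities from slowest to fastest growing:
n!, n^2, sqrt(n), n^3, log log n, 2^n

Ordered by growth rate: log log n < sqrt(n) < n^2 < n^3 < 2^n < n!.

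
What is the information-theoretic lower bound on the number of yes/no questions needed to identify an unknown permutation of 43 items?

There are 43! = 60415263063373835637355132068513997507264512000000000 permutations. Each yes/no question gives at most 1 bit, so at least ceil(log_2(60415263063373835637355132068513997507264512000000000)) = 176 questions are needed.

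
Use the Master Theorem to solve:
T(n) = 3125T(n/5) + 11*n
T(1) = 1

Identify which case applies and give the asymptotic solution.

a=3125, b=5, f(n)=11*n.
log_5(3125) = 5 > 1.
Since f(n) = O(n^1) is polynomially smaller than n^5, Case 1 applies.
T(n) = Theta(n^5).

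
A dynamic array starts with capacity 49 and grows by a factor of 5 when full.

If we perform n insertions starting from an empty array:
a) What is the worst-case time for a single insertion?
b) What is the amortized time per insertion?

(a) Worst-case single insertion: O(n) -- when the array is full at capacity c, the resize copies all c elements, and c can be Theta(n).
(b) Resizes happen at sizes 49, 245, 1225, ... Total copy cost for n insertions: 49 + 245 + ... = O(n) (geometric series with ratio 1/5). Amortized cost per insertion: O(n)/n = O(1).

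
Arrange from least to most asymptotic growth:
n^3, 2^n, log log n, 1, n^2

Ordered by growth rate: 1 < log log n < n^2 < n^3 < 2^n.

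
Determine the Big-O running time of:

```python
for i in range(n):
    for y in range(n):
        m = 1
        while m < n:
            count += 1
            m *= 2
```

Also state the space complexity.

Time complexity: O(n^2 log n).
Space complexity: O(1).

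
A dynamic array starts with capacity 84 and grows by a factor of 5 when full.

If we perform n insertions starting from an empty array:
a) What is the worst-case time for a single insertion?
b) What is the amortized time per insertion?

(a) Worst-case single insertion: O(n) -- when the array is full at capacity c, the resize copies all c elements, and c can be Theta(n).
(b) Resizes happen at sizes 84, 420, 2100, ... Total copy cost for n insertions: 84 + 420 + ... = O(n) (geometric series with ratio 1/5). Amortized cost per insertion: O(n)/n = O(1).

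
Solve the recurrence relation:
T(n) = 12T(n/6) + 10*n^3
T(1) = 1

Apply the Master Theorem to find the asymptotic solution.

a=12, b=6, f(n)=10*n^3. log_6(12) = 1.387 < 3. Case 3: T(n) = O(n^3).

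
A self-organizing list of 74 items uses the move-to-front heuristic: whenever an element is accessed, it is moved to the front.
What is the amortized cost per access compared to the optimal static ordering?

With potential Phi = number of inversions between the MTF list and the optimal static list (at most C(74,2)), each access has amortized cost at most 2 * (cost under optimal static ordering). This is the move-to-front 2-competitiveness result.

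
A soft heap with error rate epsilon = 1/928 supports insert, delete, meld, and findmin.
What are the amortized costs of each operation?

Soft heaps (Chazelle) allow up to an epsilon = 1/928 fraction of elements to have corrupted (raised) keys. Insert is O(log(1/epsilon)) = O(log 928) amortized -- the structure maintains heap-ordered binary trees of rank bounded by O(log(1/epsilon)). Meld concatenates root lists: O(1) amortized. Delete and findmin are O(1) amortized.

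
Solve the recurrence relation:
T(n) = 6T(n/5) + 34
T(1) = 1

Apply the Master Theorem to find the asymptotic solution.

a=6, b=5, f(n)=34. log_5(6) = 1.113. Case 1 of Master Theorem: T(n) = O(n^1.113).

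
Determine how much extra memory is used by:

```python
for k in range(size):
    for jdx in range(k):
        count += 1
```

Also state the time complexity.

Space complexity: O(1).
Only a constant amount of auxiliary storage is used; nothing grows with n.
Time complexity: O(n^2).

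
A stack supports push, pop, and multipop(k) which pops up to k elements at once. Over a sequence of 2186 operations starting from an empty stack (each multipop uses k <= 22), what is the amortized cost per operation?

Each element is pushed exactly once and popped at most once (whether by pop or as part of a multipop). So the total number of individual pops over the whole sequence is at most the number of pushes, which is at most 2186. Total work <= 2 * 2186, hence O(1) amortized per operation.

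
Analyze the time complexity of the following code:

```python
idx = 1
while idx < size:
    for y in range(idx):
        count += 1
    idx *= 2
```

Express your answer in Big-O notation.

Time complexity: O(n).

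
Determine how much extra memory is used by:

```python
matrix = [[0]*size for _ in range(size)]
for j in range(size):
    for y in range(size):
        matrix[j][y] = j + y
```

Space complexity: O(n^2).
A 2D structure of size n x n is allocated.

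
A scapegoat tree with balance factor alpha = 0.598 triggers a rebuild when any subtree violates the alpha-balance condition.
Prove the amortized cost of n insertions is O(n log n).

Define potential Phi = c * sum of |size(left(v)) - size(right(v))| over all nodes. An insertion at depth d costs O(d) = O(log n) and increases Phi by O(log n). When a rebuild of subtree of size s occurs, it costs O(s) but reduces Phi by Omega(s). With alpha = 0.598, between rebuilds Omega(s) insertions must occur. Amortized cost per insertion: O(log n).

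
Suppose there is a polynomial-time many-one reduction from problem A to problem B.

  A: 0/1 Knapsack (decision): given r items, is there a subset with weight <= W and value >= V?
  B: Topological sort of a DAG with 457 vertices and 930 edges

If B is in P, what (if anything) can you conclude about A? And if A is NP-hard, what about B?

A poly-time reduction A <=_p B means any A-instance can be transformed to a B-instance in poly time.
If B is in P: compose the reduction with B's poly-time algorithm to solve A in poly time, so A is in P.
If A is NP-hard: every NP problem reduces to A, which reduces to B; composing reductions, every NP problem reduces to B, so B is NP-hard.
(Here in fact A is NP-complete and B is in P, so no such reduction is known -- its existence would imply P = NP; the analysis concerns only what the assumed reduction would or would not let you conclude.)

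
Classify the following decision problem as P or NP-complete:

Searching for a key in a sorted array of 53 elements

This problem is in P: binary search runs in O(log n).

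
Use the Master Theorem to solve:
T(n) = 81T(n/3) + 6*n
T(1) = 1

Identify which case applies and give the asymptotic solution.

a=81, b=3, f(n)=6*n.
log_3(81) = 4 > 1.
Since f(n) = O(n^1) is polynomially smaller than n^4, Case 1 applies.
T(n) = Theta(n^4).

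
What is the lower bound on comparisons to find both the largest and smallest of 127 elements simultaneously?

Pair elements first (floor(127/2) comparisons), then find max among winners and min among losers. Total: ceil(3*127/2) - 2 = 189 comparisons.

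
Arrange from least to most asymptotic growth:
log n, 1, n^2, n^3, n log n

Ordered by growth rate: 1 < log n < n log n < n^2 < n^3.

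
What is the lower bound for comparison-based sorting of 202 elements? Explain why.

A comparison-based sorting algorithm corresponds to a decision tree. With 202! possible permutations, the tree has 202! leaves. The height is at least log_2(202!) = Omega(n log n) by Stirling's approximation.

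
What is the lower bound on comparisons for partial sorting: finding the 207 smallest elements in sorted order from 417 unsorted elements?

Finding 207 smallest of 417 in sorted order: Omega(417) to identify the 207 smallest, plus Omega(207 log 207) to sort them. Total: Omega(n + k log k).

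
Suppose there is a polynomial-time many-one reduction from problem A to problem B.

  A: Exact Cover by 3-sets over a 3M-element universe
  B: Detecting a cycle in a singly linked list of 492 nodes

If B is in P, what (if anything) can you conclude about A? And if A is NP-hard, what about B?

A poly-time reduction A <=_p B means any A-instance can be transformed to a B-instance in poly time.
If B is in P: compose the reduction with B's poly-time algorithm to solve A in poly time, so A is in P.
If A is NP-hard: every NP problem reduces to A, which reduces to B; composing reductions, every NP problem reduces to B, so B is NP-hard.
(Here in fact A is NP-complete and B is in P, so no such reduction is known -- its existence would imply P = NP; the analysis concerns only what the assumed reduction would or would not let you conclude.)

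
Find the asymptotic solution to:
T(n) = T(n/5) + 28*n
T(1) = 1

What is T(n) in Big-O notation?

Geometric series: 28*n*(1 + 1/5 + 1/5^2 + ...) = O(n). T(n) = O(n).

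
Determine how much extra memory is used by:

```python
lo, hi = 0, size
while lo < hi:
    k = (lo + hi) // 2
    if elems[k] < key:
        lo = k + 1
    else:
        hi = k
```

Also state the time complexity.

Space complexity: O(1).
Only a constant amount of auxiliary storage is used; nothing grows with n.
Time complexity: O(log n).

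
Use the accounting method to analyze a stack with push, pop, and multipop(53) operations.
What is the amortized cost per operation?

Assign 2 credits per push (1 for the push, 1 saved for a future pop). Each pop or element popped by multipop(53) uses 1 saved credit. Total credits never go negative, so amortized cost is O(1).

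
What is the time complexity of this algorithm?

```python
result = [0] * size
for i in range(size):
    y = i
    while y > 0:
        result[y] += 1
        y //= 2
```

Time complexity: O(n log n).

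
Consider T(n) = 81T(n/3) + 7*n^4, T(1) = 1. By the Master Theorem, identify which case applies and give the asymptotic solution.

a=81, b=3, f(n)=7*n^4.
log_3(81) = 4, so n^(log_b(a)) = n^4.
f(n) = Theta(n^4), so Case 2 applies.
T(n) = Theta(n^4 log n).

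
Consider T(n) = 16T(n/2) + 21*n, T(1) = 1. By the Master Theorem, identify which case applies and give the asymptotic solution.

a=16, b=2, f(n)=21*n.
log_2(16) = 4 > 1.
Since f(n) = O(n^1) is polynomially smaller than n^4, Case 1 applies.
T(n) = Theta(n^4).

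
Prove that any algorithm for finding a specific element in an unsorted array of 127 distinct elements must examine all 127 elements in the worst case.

Adversary argument: if the algorithm examines fewer than 127 elements, the adversary places the target in an unexamined position. The algorithm cannot distinguish 'not present' from 'in unexamined position'.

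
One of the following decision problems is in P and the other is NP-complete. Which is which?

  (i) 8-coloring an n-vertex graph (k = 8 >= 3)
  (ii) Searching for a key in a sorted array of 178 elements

(i) is NP-complete: graph k-coloring for k>=3 is NP-complete by reduction from 3-SAT.
(ii) is P: binary search runs in O(log n).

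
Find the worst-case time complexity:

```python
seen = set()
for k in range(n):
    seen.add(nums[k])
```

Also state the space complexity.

Time complexity: O(n).
Space complexity: O(n).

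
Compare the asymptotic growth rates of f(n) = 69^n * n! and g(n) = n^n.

f(n) = 69^n * n! grows faster: by Stirling n! ~ sqrt(2 pi n)(n/e)^n, so 69^n n! / n^n ~ (69/e)^n sqrt(2 pi n) -> infinity since 69/e > 1.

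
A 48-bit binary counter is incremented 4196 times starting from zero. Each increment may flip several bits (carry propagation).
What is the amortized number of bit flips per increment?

Bit i flips on every 2^i-th increment, so over 4196 increments bit i flips floor(4196/2^i) times. Summing over i: total flips < 2 * 4196. Amortized: < 2 = O(1) per increment.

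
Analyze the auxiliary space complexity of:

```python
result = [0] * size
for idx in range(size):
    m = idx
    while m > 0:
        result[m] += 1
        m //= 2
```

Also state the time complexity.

Space complexity: O(n).
Auxiliary storage grows linearly with the input size n in the worst case.
Time complexity: O(n log n).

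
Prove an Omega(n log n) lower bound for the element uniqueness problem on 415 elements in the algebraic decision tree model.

In the algebraic decision tree model, element uniqueness on 415 elements is equivalent to determining which cell of an arrangement of C(415,2) = 85905 hyperplanes x_i = x_j contains the input point. Ben-Or's theorem shows this requires Omega(n log n).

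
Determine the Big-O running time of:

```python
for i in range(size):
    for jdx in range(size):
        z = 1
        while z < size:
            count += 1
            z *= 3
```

Time complexity: O(n^2 log n).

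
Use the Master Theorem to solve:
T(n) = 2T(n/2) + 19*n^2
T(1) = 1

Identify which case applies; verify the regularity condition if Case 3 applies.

a=2, b=2, f(n)=19*n^2.
log_2(2) = 1 < 2.
f(n) = Omega(n^(1+epsilon)) for some epsilon > 0, so Case 3 is the candidate.
Regularity: a*f(n/b) = 2*19*(n/2)^2 = (2/4)*19*n^2 <= c*f(n) with c = 2/4 < 1. Satisfied.
Case 3: T(n) = Theta(n^2).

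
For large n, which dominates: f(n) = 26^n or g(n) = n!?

g(n) = n! grows faster: n!/26^n -> infinity by Stirling.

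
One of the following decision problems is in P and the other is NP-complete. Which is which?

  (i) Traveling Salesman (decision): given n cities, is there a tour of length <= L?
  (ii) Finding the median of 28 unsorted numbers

(i) is NP-complete: reduces from Hamiltonian Cycle.
(ii) is P: linear-time selection (median-of-medians) runs in O(n).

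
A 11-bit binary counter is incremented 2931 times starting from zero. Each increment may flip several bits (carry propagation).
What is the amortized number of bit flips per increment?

Bit i flips on every 2^i-th increment, so over 2931 increments bit i flips floor(2931/2^i) times. Summing over i: total flips < 2 * 2931. Amortized: < 2 = O(1) per increment.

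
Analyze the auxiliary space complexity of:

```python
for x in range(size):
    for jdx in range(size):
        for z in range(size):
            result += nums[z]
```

Space complexity: O(1).
Only a constant amount of auxiliary storage is used; nothing grows with n.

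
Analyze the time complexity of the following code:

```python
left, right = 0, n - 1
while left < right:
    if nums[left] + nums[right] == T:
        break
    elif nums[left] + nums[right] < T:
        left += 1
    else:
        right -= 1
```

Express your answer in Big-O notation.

Time complexity: O(n).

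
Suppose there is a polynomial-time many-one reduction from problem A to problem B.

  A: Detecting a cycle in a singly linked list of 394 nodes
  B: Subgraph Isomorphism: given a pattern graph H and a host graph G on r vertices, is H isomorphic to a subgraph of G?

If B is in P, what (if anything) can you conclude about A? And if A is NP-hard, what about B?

A poly-time reduction A <=_p B means any A-instance can be transformed to a B-instance in poly time.
If B is in P: compose the reduction with B's poly-time algorithm to solve A in poly time, so A is in P.
If A is NP-hard: every NP problem reduces to A, which reduces to B; composing reductions, every NP problem reduces to B, so B is NP-hard.
(Here in fact A is P and B is NP-complete.)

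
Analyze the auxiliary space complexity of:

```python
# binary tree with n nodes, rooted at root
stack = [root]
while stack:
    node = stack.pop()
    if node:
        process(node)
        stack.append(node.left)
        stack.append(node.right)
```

Space complexity: O(n).
Auxiliary storage grows linearly with the input size n in the worst case.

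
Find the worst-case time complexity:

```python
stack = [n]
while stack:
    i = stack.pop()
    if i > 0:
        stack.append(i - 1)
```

Time complexity: O(n).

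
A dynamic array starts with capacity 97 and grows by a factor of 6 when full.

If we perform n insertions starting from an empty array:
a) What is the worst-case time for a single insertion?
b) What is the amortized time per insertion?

(a) Worst-case single insertion: O(n) -- when the array is full at capacity c, the resize copies all c elements, and c can be Theta(n).
(b) Resizes happen at sizes 97, 582, 3492, ... Total copy cost for n insertions: 97 + 582 + ... = O(n) (geometric series with ratio 1/6). Amortized cost per insertion: O(n)/n = O(1).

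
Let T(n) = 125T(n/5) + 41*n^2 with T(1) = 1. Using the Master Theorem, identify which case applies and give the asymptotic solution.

a=125, b=5, f(n)=41*n^2.
log_5(125) = 3 > 2.
Since f(n) = O(n^2) is polynomially smaller than n^3, Case 1 applies.
T(n) = Theta(n^3).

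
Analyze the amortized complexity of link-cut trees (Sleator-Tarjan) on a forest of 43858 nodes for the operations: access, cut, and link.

Link-cut trees represent the forest using splay trees over preferred paths. With potential Phi = sum over nodes of log(size of virtual subtree), each access on 43858 nodes is O(log 43858) = O(log n) amortized by the splay-tree access lemma. Cut and link are O(1) plus one access.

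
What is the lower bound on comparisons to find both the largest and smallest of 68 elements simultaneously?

Pair elements first (floor(68/2) comparisons), then find max among winners and min among losers. Total: ceil(3*68/2) - 2 = 100 comparisons.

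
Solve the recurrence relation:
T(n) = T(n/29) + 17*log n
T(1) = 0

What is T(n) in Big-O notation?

Each of the log_29(n) levels adds O(log n). T(n) = O(log^2 n).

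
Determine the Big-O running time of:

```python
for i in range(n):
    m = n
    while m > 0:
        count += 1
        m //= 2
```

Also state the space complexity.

Time complexity: O(n log n).
Space complexity: O(1).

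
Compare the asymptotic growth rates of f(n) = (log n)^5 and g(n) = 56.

f(n) = (log n)^5 grows faster: any unbounded function dominates a constant.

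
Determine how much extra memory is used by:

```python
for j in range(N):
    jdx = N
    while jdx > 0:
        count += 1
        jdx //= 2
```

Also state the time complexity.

Space complexity: O(1).
Only a constant amount of auxiliary storage is used; nothing grows with n.
Time complexity: O(n log n).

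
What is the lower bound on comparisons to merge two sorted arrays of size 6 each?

To merge two sorted arrays of size 6, we need at least 11 comparisons in the worst case. An adversary can force every element to be compared.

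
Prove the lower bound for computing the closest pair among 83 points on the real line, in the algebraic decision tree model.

Reduction from element distinctness: given 83 reals, the closest-pair distance is 0 iff two are equal. Element distinctness has an Omega(n log n) lower bound in the algebraic decision tree model (Ben-Or). Therefore closest pair on a line also requires Omega(n log n). Sorting then a linear scan achieves this.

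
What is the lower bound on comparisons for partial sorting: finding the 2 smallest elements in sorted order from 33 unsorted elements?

Finding 2 smallest of 33 in sorted order: Omega(33) to identify the 2 smallest, plus Omega(2 log 2) to sort them. Total: Omega(n + k log k).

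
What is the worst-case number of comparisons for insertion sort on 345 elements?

Insertion sort on reverse-sorted input: 1 + 2 + ... + (345-1) = 59340 comparisons.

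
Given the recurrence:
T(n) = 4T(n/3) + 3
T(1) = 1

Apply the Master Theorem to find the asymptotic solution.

a=4, b=3, f(n)=3. log_3(4) = 1.262. Case 1 of Master Theorem: T(n) = O(n^1.262).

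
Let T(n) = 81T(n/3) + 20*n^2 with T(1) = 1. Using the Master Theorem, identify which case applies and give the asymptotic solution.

a=81, b=3, f(n)=20*n^2.
log_3(81) = 4 > 2.
Since f(n) = O(n^2) is polynomially smaller than n^4, Case 1 applies.
T(n) = Theta(n^4).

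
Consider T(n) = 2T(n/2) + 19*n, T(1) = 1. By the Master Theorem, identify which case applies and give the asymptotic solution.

a=2, b=2, f(n)=19*n.
log_2(2) = 1, so n^(log_b(a)) = n.
f(n) = Theta(n), so Case 2 applies.
T(n) = Theta(n log n).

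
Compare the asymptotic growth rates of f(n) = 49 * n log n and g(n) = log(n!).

f(n) = 49 * n log n and g(n) = log(n!) are Theta of each other: Stirling: log(n!) = n log n - n + O(log n) = Theta(n log n); the constant 49 doesn't change the Theta class.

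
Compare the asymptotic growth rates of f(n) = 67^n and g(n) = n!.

g(n) = n! grows faster: n!/67^n -> infinity by Stirling.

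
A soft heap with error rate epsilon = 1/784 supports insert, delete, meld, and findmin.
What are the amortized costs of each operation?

Soft heaps (Chazelle) allow up to an epsilon = 1/784 fraction of elements to have corrupted (raised) keys. Insert is O(log(1/epsilon)) = O(log 784) amortized -- the structure maintains heap-ordered binary trees of rank bounded by O(log(1/epsilon)). Meld concatenates root lists: O(1) amortized. Delete and findmin are O(1) amortized.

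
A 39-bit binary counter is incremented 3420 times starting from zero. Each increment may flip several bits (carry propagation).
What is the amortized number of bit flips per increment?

Bit i flips on every 2^i-th increment, so over 3420 increments bit i flips floor(3420/2^i) times. Summing over i: total flips < 2 * 3420. Amortized: < 2 = O(1) per increment.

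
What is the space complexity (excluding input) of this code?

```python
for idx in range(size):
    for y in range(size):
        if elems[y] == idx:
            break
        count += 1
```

Space complexity: O(1).
Only a constant amount of auxiliary storage is used; nothing grows with n.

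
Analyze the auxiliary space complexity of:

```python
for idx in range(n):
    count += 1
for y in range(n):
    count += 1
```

Space complexity: O(1).
Only a constant amount of auxiliary storage is used; nothing grows with n.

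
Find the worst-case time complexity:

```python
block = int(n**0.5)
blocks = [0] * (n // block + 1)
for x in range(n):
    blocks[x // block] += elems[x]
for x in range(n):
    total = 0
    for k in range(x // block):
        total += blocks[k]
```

Time complexity: O(n * sqrt(n)).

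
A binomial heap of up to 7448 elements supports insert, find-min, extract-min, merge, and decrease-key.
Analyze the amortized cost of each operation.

A binomial heap with n <= 7448 elements has at most floor(log_2 7448) + 1 = 13 trees. Using potential Phi = number of trees: Insert adds one tree, but cascading merges reduce count -- amortized O(1). Find-min reads the cached minimum pointer: O(1). Extract-min creates O(log n) new trees: O(log n). Merge combines tree lists: O(log n). Decrease-key sifts the element up its tree of height <= log n: O(log n).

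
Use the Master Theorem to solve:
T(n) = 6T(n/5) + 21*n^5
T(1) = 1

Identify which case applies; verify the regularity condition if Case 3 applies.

a=6, b=5, f(n)=21*n^5.
log_5(6) = 1.113 < 5.
f(n) = Omega(n^(1.113+epsilon)) for some epsilon > 0, so Case 3 is the candidate.
Regularity: a*f(n/b) = 6*21*(n/5)^5 = (6/3125)*21*n^5 <= c*f(n) with c = 6/3125 < 1. Satisfied.
Case 3: T(n) = Theta(n^5).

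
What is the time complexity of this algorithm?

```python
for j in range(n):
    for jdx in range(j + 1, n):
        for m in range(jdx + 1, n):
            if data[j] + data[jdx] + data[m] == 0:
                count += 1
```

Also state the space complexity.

Time complexity: O(n^3).
Space complexity: O(1).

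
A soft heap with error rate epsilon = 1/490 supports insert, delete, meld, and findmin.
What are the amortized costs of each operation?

Soft heaps (Chazelle) allow up to an epsilon = 1/490 fraction of elements to have corrupted (raised) keys. Insert is O(log(1/epsilon)) = O(log 490) amortized -- the structure maintains heap-ordered binary trees of rank bounded by O(log(1/epsilon)). Meld concatenates root lists: O(1) amortized. Delete and findmin are O(1) amortized.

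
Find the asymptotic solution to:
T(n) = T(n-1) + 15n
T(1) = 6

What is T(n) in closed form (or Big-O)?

Unrolling: T(n) = 6 + 15*(2 + 3 + ... + n) = 6 + 15*(n(n+1)/2 - 1) = O(n^2).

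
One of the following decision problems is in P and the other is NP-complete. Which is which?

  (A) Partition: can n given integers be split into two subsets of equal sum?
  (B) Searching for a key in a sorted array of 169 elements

(A) is NP-complete: Subset Sum reduces to it (one of Karp's 21 NP-complete problems).
(B) is P: binary search runs in O(log n).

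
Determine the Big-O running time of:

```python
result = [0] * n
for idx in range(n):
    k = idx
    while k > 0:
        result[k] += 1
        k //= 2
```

Time complexity: O(n log n).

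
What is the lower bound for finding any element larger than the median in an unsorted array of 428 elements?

To find an element larger than the median of 428 elements, we must see Omega(n) elements. Without seeing enough elements, an adversary can make any unseen element the median.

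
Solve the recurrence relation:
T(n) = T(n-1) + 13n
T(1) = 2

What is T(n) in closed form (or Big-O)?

Unrolling: T(n) = 2 + 13*(2 + 3 + ... + n) = 2 + 13*(n(n+1)/2 - 1) = O(n^2).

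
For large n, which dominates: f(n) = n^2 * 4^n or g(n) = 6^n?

g(n) = 6^n grows faster: 6^n / (n^2 4^n) = (6/4)^n / n^2 -> infinity since 6/4 > 1.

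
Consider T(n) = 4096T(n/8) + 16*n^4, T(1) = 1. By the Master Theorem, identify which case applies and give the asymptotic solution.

a=4096, b=8, f(n)=16*n^4.
log_8(4096) = 4, so n^(log_b(a)) = n^4.
f(n) = Theta(n^4), so Case 2 applies.
T(n) = Theta(n^4 log n).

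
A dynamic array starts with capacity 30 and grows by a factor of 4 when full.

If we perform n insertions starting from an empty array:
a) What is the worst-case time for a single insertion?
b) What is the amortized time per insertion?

(a) Worst-case single insertion: O(n) -- when the array is full at capacity c, the resize copies all c elements, and c can be Theta(n).
(b) Resizes happen at sizes 30, 120, 480, ... Total copy cost for n insertions: 30 + 120 + ... = O(n) (geometric series with ratio 1/4). Amortized cost per insertion: O(n)/n = O(1).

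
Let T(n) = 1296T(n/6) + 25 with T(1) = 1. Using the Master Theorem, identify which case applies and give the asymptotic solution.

a=1296, b=6, f(n)=25.
log_6(1296) = 4 > 0.
Since f(n) = O(n^0) is polynomially smaller than n^4, Case 1 applies.
T(n) = Theta(n^4).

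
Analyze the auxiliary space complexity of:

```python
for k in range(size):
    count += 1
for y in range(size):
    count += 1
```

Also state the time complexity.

Space complexity: O(1).
Only a constant amount of auxiliary storage is used; nothing grows with n.
Time complexity: O(n).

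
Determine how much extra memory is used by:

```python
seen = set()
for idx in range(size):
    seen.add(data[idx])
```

Space complexity: O(n).
Auxiliary storage grows linearly with the input size n in the worst case.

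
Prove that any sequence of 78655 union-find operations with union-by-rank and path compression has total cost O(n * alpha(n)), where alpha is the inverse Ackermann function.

Using Tarjan's analysis with rank-based potential function. Union-by-rank keeps tree height O(log n). Path compression flattens paths during find. For n = 78655 operations, total cost is O(n * alpha(n)), effectively O(n) since alpha grows incredibly slowly.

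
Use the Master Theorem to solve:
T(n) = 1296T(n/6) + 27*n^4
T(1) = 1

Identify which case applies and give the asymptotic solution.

a=1296, b=6, f(n)=27*n^4.
log_6(1296) = 4, so n^(log_b(a)) = n^4.
f(n) = Theta(n^4), so Case 2 applies.
T(n) = Theta(n^4 log n).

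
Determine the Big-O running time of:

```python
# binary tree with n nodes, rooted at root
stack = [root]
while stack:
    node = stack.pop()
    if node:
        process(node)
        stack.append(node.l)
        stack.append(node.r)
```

Time complexity: O(n).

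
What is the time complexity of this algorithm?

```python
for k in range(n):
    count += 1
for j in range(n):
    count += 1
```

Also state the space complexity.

Time complexity: O(n).
Space complexity: O(1).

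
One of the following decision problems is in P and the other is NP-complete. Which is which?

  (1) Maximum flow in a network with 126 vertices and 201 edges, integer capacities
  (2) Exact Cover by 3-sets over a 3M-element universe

(1) is P: Edmonds-Karp / push-relabel run in polynomial time.
(2) is NP-complete: one of Karp's 21 NP-complete problems.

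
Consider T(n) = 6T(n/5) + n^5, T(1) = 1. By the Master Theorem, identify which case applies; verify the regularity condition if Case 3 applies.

a=6, b=5, f(n)=n^5.
log_5(6) = 1.113 < 5.
f(n) = Omega(n^(1.113+epsilon)) for some epsilon > 0, so Case 3 is the candidate.
Regularity: a*f(n/b) = 6*1*(n/5)^5 = (6/3125)*1*n^5 <= c*f(n) with c = 6/3125 < 1. Satisfied.
Case 3: T(n) = Theta(n^5).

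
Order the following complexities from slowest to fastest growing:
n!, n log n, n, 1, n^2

Ordered by growth rate: 1 < n < n log n < n^2 < n!.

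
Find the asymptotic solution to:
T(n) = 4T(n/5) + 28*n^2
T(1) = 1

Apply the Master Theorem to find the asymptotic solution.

a=4, b=5, f(n)=28*n^2. log_5(4) = 0.8614 < 2. Case 3: T(n) = O(n^2).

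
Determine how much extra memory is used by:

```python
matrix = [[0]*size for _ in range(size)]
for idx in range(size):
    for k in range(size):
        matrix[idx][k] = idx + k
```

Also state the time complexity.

Space complexity: O(n^2).
A 2D structure of size n x n is allocated.
Time complexity: O(n^2).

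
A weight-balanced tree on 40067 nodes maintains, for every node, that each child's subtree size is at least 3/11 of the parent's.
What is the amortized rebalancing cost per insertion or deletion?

With balance ratio 3/11, tree height is O(log_{11/3}(40067)) = O(log n). A rebalance at a node of size s costs O(s) but requires Omega(s) updates in that subtree to retrigger. Summed over the O(log n) ancestors of the touched leaf, amortized rebalancing is O(log n).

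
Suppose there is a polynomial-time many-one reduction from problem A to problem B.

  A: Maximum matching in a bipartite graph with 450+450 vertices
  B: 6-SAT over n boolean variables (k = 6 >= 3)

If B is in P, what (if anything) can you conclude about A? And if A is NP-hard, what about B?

A poly-time reduction A <=_p B means any A-instance can be transformed to a B-instance in poly time.
If B is in P: compose the reduction with B's poly-time algorithm to solve A in poly time, so A is in P.
If A is NP-hard: every NP problem reduces to A, which reduces to B; composing reductions, every NP problem reduces to B, so B is NP-hard.
(Here in fact A is P and B is NP-complete.)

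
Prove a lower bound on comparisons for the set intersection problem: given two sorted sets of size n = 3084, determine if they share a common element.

For two sorted arrays of size n = 3084, any correct algorithm must examine Omega(n) elements. If fewer are examined, an adversary places a common element in an unexamined gap. A merge-based scan achieves O(n), so the bound is tight.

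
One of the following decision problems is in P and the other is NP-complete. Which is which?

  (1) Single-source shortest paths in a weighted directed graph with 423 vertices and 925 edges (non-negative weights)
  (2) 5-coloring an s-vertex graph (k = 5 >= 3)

(1) is P: Dijkstra's algorithm runs in O((V+E) log V).
(2) is NP-complete: graph k-coloring for k>=3 is NP-complete by reduction from 3-SAT.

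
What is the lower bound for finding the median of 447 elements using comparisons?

To find the median of 447 elements, every element must be compared at least once, so the lower bound is Omega(n). The BFPRT algorithm achieves O(n), making this tight.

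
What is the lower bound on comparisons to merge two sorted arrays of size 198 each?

To merge two sorted arrays of size 198, we need at least 395 comparisons in the worst case. An adversary can force every element to be compared.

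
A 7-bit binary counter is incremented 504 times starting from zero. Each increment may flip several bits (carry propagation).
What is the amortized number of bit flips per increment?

Bit i flips on every 2^i-th increment, so over 504 increments bit i flips floor(504/2^i) times. Summing over i: total flips < 2 * 504. Amortized: < 2 = O(1) per increment.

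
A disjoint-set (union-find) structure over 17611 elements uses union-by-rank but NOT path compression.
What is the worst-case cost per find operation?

Union-by-rank alone keeps every tree's height <= log_2(17611) ~= 14.1. Each find traverses from a node to its root, costing O(height) = O(log n). Without path compression this bound is tight.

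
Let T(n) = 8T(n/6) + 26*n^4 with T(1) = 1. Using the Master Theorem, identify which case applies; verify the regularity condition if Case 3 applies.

a=8, b=6, f(n)=26*n^4.
log_6(8) = 1.161 < 4.
f(n) = Omega(n^(1.161+epsilon)) for some epsilon > 0, so Case 3 is the candidate.
Regularity: a*f(n/b) = 8*26*(n/6)^4 = (8/1296)*26*n^4 <= c*f(n) with c = 8/1296 < 1. Satisfied.
Case 3: T(n) = Theta(n^4).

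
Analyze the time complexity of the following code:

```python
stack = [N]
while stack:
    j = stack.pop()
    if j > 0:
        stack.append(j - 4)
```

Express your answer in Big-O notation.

Time complexity: O(n).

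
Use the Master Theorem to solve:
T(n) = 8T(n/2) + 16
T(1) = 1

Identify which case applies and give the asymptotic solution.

a=8, b=2, f(n)=16.
log_2(8) = 3 > 0.
Since f(n) = O(n^0) is polynomially smaller than n^3, Case 1 applies.
T(n) = Theta(n^3).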